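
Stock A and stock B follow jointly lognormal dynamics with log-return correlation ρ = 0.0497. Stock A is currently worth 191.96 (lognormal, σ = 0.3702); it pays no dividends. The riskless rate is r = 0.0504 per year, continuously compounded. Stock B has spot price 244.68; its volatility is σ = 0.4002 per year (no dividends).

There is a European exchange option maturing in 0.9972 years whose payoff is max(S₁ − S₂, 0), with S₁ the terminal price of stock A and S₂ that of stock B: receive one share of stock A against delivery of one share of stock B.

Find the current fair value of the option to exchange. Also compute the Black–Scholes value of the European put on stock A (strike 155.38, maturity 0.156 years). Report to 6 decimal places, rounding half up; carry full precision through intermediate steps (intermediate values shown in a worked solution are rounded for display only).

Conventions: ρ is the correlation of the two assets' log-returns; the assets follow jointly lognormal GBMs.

exchange price = 23.886518
price(stock A put K=155.38) = 0.736315

σ_eff = √(σ₁² + σ₂² − 2ρσ₁σ₂) = √(0.3702² + 0.4002² − 2·0.0497·0.3702·0.4002) = 0.531490
d₁ = (ln(S₁/S₂) + (q₂ − q₁ + σ_eff²/2)T) / (σ_eff√T) = (ln(191.96/244.68) + (0.0 − 0.0 + 0.141241)·0.9972) / 0.530745 = -0.191841
d₂ = d₁ − σ_eff√T = -0.191841 − 0.530745 = -0.722587
N(d₁) = 0.423933,  N(d₂) = 0.234967
V = S₁·e^{−q₁T}·N(d₁) − S₂·e^{−q₂T}·N(d₂) = 81.378224 − 57.491706 = 23.886518
[vanilla: stock A put K=155.38]
σ√T = 0.3702·√0.156 = 0.146217
d₁ = (ln(S/K) + (r+σ²/2)T) / (σ√T) = (ln(191.96/155.38) + (0.0504+0.3702²/2)·0.156) / 0.146217 = (0.211413 + 0.018552) / 0.146217 = 1.572765
d₂ = d₁ − σ√T = 1.572765 − 0.146217 = 1.426548
e^{−rT} = 0.992168
N(−d₁) = 0.057887,  N(−d₂) = 0.076855
price = K·e^{−rT}·N(−d₂) − S·N(−d₁) = 11.848230 − 11.111915 = 0.736315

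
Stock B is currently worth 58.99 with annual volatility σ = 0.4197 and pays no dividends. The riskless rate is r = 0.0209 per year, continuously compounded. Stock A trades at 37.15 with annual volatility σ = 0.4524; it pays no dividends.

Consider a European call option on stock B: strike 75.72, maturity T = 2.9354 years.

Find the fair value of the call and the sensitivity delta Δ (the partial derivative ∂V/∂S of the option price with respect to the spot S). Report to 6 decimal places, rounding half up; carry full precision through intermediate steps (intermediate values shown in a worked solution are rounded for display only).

σ√T = 0.4197·√2.9354 = 0.719072
d₁ = (ln(S/K) + (r+σ²/2)T) / (σ√T) = (ln(58.99/75.72) + (0.0209+0.4197²/2)·2.9354) / 0.719072 = (-0.249674 + 0.319882) / 0.719072 = 0.097637
d₂ = d₁ − σ√T = 0.097637 − 0.719072 = -0.621435
e^{−rT} = 0.940494
N(d₁) = 0.538890,  N(d₂) = 0.267157
Call price V = S·N(d₁) − K·e^{−rT}·N(d₂) = 31.789104 − 19.025346 = 12.763757
Δ = N(d₁) = 0.538890

price = 12.763757
Δ = 0.538890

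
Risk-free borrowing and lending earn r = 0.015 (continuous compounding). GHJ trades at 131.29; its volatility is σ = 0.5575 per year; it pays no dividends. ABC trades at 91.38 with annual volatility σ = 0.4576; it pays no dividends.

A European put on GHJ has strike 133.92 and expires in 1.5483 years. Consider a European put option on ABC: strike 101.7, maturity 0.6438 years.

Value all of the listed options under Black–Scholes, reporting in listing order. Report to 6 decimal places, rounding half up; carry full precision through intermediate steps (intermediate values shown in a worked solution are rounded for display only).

[GHJ put K=133.92]
σ√T = 0.5575·√1.5483 = 0.693701
d₁ = (ln(S/K) + (r+σ²/2)T) / (σ√T) = (ln(131.29/133.92) + (0.015+0.5575²/2)·1.5483) / 0.693701 = (-0.019834 + 0.263835) / 0.693701 = 0.351738
d₂ = d₁ − σ√T = 0.351738 − 0.693701 = -0.341963
e^{−rT} = 0.977043
N(−d₁) = 0.362517,  N(−d₂) = 0.633811
price = K·e^{−rT}·N(−d₂) − S·N(−d₁) = 82.931342 − 47.594899 = 35.336443
[ABC put K=101.7]
σ√T = 0.4576·√0.6438 = 0.367165
d₁ = (ln(S/K) + (r+σ²/2)T) / (σ√T) = (ln(91.38/101.7) + (0.015+0.4576²/2)·0.6438) / 0.367165 = (-0.107001 + 0.077062) / 0.367165 = -0.081540
d₂ = d₁ − σ√T = -0.081540 − 0.367165 = -0.448705
e^{−rT} = 0.990389
N(−d₁) = 0.532494,  N(−d₂) = 0.673178
price = K·e^{−rT}·N(−d₂) − S·N(−d₁) = 67.804216 − 48.659266 = 19.144950

price(GHJ put K=133.92) = 35.336443
price(ABC put K=101.7) = 19.144950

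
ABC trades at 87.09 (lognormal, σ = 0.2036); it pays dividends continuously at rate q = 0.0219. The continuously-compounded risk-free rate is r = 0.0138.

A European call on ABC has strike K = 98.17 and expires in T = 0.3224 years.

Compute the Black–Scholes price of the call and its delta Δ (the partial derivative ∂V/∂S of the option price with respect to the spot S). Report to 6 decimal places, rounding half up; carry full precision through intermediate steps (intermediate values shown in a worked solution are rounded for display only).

price = 0.790258
Δ = 0.157366

σ√T = 0.2036·√0.3224 = 0.115605
d₁ = (ln(S/K) + (r−q+σ²/2)T) / (σ√T) = (ln(87.09/98.17) + (0.0138−0.0219+0.2036²/2)·0.3224) / 0.115605 = (-0.119759 + 0.004071) / 0.115605 = -1.000720
d₂ = d₁ − σ√T = -1.000720 − 0.115605 = -1.116324
e^{−rT} = 0.995561
e^{−qT} = 0.992964
N(d₁) = 0.158481,  N(d₂) = 0.132142
Call price V = S·e^{−qT}·N(d₁) − K·e^{−rT}·N(d₂) = 13.705021 − 12.914763 = 0.790258
Δ = e^{−qT}·N(d₁) = 0.157366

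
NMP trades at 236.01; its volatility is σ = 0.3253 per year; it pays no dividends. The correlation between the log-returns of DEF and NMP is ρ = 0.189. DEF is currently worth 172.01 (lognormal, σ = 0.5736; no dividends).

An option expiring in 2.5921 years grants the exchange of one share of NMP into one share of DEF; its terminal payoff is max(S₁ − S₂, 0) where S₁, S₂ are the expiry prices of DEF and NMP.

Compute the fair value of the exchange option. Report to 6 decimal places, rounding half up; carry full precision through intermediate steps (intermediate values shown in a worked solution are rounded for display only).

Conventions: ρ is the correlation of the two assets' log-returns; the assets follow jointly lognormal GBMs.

σ_eff = √(σ₁² + σ₂² − 2ρσ₁σ₂) = √(0.5736² + 0.3253² − 2·0.189·0.5736·0.3253) = 0.603577
d₁ = (ln(S₁/S₂) + (q₂ − q₁ + σ_eff²/2)T) / (σ_eff√T) = (ln(172.01/236.01) + (0.0 − 0.0 + 0.182153)·2.5921) / 0.971759 = 0.160365
d₂ = d₁ − σ_eff√T = 0.160365 − 0.971759 = -0.811394
N(d₁) = 0.563703,  N(d₂) = 0.208570
V = S₁·e^{−q₁T}·N(d₁) − S₂·e^{−q₂T}·N(d₂) = 96.962599 − 49.224545 = 47.738053
Key observation: r never enters — measured in units of NMP, the claim is a call on S₁/S₂ struck at 1, so only the dividend yields and σ_eff matter.

exchange price = 47.738053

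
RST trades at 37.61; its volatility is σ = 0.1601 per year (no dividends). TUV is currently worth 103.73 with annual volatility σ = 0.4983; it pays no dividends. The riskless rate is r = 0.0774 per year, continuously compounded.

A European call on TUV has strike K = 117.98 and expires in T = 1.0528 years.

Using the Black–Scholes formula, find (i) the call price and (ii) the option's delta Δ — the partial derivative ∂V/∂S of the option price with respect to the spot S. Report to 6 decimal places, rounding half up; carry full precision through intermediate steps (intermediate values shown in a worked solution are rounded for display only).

σ√T = 0.4983·√1.0528 = 0.511286
d₁ = (ln(S/K) + (r+σ²/2)T) / (σ√T) = (ln(103.73/117.98) + (0.0774+0.4983²/2)·1.0528) / 0.511286 = (-0.128724 + 0.212193) / 0.511286 = 0.163254
d₂ = d₁ − σ√T = 0.163254 − 0.511286 = -0.348032
e^{−rT} = 0.921745
N(d₁) = 0.564841,  N(d₂) = 0.363908
Call price V = S·N(d₁) − K·e^{−rT}·N(d₂) = 58.590945 − 39.574097 = 19.016848
Δ = N(d₁) = 0.564841

price = 19.016848
Δ = 0.564841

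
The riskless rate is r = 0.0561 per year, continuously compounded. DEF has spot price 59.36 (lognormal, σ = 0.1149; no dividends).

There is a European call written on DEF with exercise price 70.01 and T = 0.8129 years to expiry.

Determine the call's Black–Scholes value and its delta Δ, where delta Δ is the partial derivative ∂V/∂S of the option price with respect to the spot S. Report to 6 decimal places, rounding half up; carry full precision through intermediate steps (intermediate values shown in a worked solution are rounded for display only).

σ√T = 0.1149·√0.8129 = 0.103595
d₁ = (ln(S/K) + (r+σ²/2)T) / (σ√T) = (ln(59.36/70.01) + (0.0561+0.1149²/2)·0.8129) / 0.103595 = (-0.165017 + 0.050970) / 0.103595 = -1.100902
d₂ = d₁ − σ√T = -1.100902 − 0.103595 = -1.204497
e^{−rT} = 0.955421
N(d₁) = 0.135470,  N(d₂) = 0.114199
Call price V = S·N(d₁) − K·e^{−rT}·N(d₂) = 8.041484 − 7.638647 = 0.402838
Δ = N(d₁) = 0.135470

price = 0.402838
Δ = 0.135470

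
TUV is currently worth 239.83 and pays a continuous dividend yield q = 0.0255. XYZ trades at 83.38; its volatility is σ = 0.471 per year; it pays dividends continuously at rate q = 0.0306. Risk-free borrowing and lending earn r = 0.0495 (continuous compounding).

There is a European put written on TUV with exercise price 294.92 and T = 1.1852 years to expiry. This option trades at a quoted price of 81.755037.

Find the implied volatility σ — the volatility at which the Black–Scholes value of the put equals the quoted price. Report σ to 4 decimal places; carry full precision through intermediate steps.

At σ = 0.5141 the Black–Scholes value reproduces the quote:
σ√T = 0.5141·√1.1852 = 0.559685
d₁ = (ln(S/K) + (r−q+σ²/2)T) / (σ√T) = (ln(239.83/294.92) + (0.0495−0.0255+0.5141²/2)·1.1852) / 0.559685 = (-0.206774 + 0.185068) / 0.559685 = -0.038782
d₂ = d₁ − σ√T = -0.038782 − 0.559685 = -0.598466
e^{−rT} = 0.943020
e^{−qT} = 0.970230
N(−d₁) = 0.515468,  N(−d₂) = 0.725236
V = K·e^{−rT}·N(−d₂) − S·e^{−qT}·N(−d₁) = 201.699312 − 119.944275 = 81.755037 (equal to the quote); since ∂V/∂σ > 0 for all σ, the implied volatility is unique

sigma = 0.5141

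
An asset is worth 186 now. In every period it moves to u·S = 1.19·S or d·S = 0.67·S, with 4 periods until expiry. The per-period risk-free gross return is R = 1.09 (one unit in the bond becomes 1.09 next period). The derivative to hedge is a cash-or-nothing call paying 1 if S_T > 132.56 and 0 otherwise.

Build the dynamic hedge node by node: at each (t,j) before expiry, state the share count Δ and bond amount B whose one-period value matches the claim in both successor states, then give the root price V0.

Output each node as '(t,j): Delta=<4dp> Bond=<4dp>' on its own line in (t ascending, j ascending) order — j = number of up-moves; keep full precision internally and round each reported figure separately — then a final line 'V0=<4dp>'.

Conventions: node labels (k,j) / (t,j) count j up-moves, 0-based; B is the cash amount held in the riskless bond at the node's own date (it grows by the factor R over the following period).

Under the risk-neutral measure, an up-move has probability p* = (R−d)/(u−d) = 0.8077 and values discount at R = 1.09.
At maturity the claim pays: V(4,0)=0.0000, V(4,1)=0.0000, V(4,2)=0.0000, V(4,3)=1.0000, V(4,4)=1.0000
Node (3,0) S=55.9419: V=(p*·0.0000+(1−p*)·0.0000)/1.09=0.0000; Δ=(0.0000−0.0000)/(66.5709−37.4811)=0.0000; B=V−Δ·S=0.0000
Node (3,1) S=99.3595: V=(p*·0.0000+(1−p*)·0.0000)/1.09=0.0000; Δ=(0.0000−0.0000)/(118.2378−66.5709)=0.0000; B=V−Δ·S=0.0000
Node (3,2) S=176.4744: V=(p*·1.0000+(1−p*)·0.0000)/1.09=0.7410; Δ=(1.0000−0.0000)/(210.0045−118.2378)=0.0109; B=V−Δ·S=-1.1821
Node (3,3) S=313.4396: V=(p*·1.0000+(1−p*)·1.0000)/1.09=0.9174; Δ=(1.0000−1.0000)/(372.9931−210.0045)=0.0000; B=V−Δ·S=0.9174
Node (2,0) S=83.4954: V=(p*·0.0000+(1−p*)·0.0000)/1.09=0.0000; Δ=(0.0000−0.0000)/(99.3595−55.9419)=0.0000; B=V−Δ·S=0.0000
Node (2,1) S=148.2978: V=(p*·0.7410+(1−p*)·0.0000)/1.09=0.5491; Δ=(0.7410−0.0000)/(176.4744−99.3595)=0.0096; B=V−Δ·S=-0.8759
Node (2,2) S=263.3946: V=(p*·0.9174+(1−p*)·0.7410)/1.09=0.8106; Δ=(0.9174−0.7410)/(313.4396−176.4744)=0.0013; B=V−Δ·S=0.4713
Node (1,0) S=124.6200: V=(p*·0.5491+(1−p*)·0.0000)/1.09=0.4069; Δ=(0.5491−0.0000)/(148.2978−83.4954)=0.0085; B=V−Δ·S=-0.6491
Node (1,1) S=221.3400: V=(p*·0.8106+(1−p*)·0.5491)/1.09=0.6975; Δ=(0.8106−0.5491)/(263.3946−148.2978)=0.0023; B=V−Δ·S=0.1947
Node (0,0) S=186.0000: V=(p*·0.6975+(1−p*)·0.4069)/1.09=0.5886; Δ=(0.6975−0.4069)/(221.3400−124.6200)=0.0030; B=V−Δ·S=0.0297
Check: Δ(0,0)·S0 + B(0,0) = 0.5886 = V0.

(0,0): Delta=0.0030 Bond=0.0297
(1,0): Delta=0.0085 Bond=-0.6491
(1,1): Delta=0.0023 Bond=0.1947
(2,0): Delta=0.0000 Bond=0.0000
(2,1): Delta=0.0096 Bond=-0.8759
(2,2): Delta=0.0013 Bond=0.4713
(3,0): Delta=0.0000 Bond=0.0000
(3,1): Delta=0.0000 Bond=0.0000
(3,2): Delta=0.0109 Bond=-1.1821
(3,3): Delta=0.0000 Bond=0.9174
V0=0.5886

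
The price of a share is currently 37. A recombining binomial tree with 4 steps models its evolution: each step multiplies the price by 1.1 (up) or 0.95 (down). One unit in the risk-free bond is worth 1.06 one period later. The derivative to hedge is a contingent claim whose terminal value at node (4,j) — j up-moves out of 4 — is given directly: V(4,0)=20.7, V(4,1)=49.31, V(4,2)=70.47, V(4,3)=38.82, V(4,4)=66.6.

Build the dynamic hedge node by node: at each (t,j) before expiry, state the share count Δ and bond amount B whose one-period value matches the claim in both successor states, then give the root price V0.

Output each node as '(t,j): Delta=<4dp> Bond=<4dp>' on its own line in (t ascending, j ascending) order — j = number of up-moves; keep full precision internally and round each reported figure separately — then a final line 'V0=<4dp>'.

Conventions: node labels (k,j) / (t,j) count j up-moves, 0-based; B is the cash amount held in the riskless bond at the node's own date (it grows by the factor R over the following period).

Risk-neutral probability p* = (R−d)/(u−d) = (1.06−0.95)/(1.1−0.95) = 0.7333.
Terminal payoffs: V(4,0)=20.7000, V(4,1)=49.3100, V(4,2)=70.4700, V(4,3)=38.8200, V(4,4)=66.6000
(3,0): S=31.7229. Δ = (V_up−V_dn)/(S_up−S_dn) = (49.3100−20.7000)/(34.8952−30.1367) = 6.0125. V = [p*·49.3100 + (1−p*)·20.7000]/1.06 = 39.3214. B = V − Δ·S = -151.4119.
(3,1): S=36.7317. Δ = (V_up−V_dn)/(S_up−S_dn) = (70.4700−49.3100)/(40.4049−34.8952) = 3.8405. V = [p*·70.4700 + (1−p*)·49.3100]/1.06 = 61.1579. B = V − Δ·S = -79.9088.
(3,2): S=42.5315. Δ = (V_up−V_dn)/(S_up−S_dn) = (38.8200−70.4700)/(46.7847−40.4049) = -4.9610. V = [p*·38.8200 + (1−p*)·70.4700]/1.06 = 44.5849. B = V − Δ·S = 255.5849.
(3,3): S=49.2470. Δ = (V_up−V_dn)/(S_up−S_dn) = (66.6000−38.8200)/(54.1717−46.7847) = 3.7606. V = [p*·66.6000 + (1−p*)·38.8200]/1.06 = 55.8415. B = V − Δ·S = -129.3585.
(2,0): S=33.3925. Δ = (V_up−V_dn)/(S_up−S_dn) = (61.1579−39.3214)/(36.7317−31.7229) = 4.3596. V = [p*·61.1579 + (1−p*)·39.3214]/1.06 = 52.2026. B = V − Δ·S = -93.3739.
(2,1): S=38.6650. Δ = (V_up−V_dn)/(S_up−S_dn) = (44.5849−61.1579)/(42.5315−36.7317) = -2.8575. V = [p*·44.5849 + (1−p*)·61.1579]/1.06 = 46.2305. B = V − Δ·S = 156.7169.
(2,2): S=44.7700. Δ = (V_up−V_dn)/(S_up−S_dn) = (55.8415−44.5849)/(49.2470−42.5315) = 1.6762. V = [p*·55.8415 + (1−p*)·44.5849]/1.06 = 49.8488. B = V − Δ·S = -25.1952.
(1,0): S=35.1500. Δ = (V_up−V_dn)/(S_up−S_dn) = (46.2305−52.2026)/(38.6650−33.3925) = -1.1327. V = [p*·46.2305 + (1−p*)·52.2026]/1.06 = 45.1161. B = V − Δ·S = 84.9302.
(1,1): S=40.7000. Δ = (V_up−V_dn)/(S_up−S_dn) = (49.8488−46.2305)/(44.7700−38.6650) = 0.5927. V = [p*·49.8488 + (1−p*)·46.2305]/1.06 = 46.1169. B = V − Δ·S = 21.9950.
(0,0): S=37.0000. Δ = (V_up−V_dn)/(S_up−S_dn) = (46.1169−45.1161)/(40.7000−35.1500) = 0.1803. V = [p*·46.1169 + (1−p*)·45.1161]/1.06 = 43.2548. B = V − Δ·S = 36.5828.
Sanity check at the root: Δ(0,0)·S0 + B(0,0) reproduces V0 = 43.2548.

(0,0): Delta=0.1803 Bond=36.5828
(1,0): Delta=-1.1327 Bond=84.9302
(1,1): Delta=0.5927 Bond=21.9950
(2,0): Delta=4.3596 Bond=-93.3739
(2,1): Delta=-2.8575 Bond=156.7169
(2,2): Delta=1.6762 Bond=-25.1952
(3,0): Delta=6.0125 Bond=-151.4119
(3,1): Delta=3.8405 Bond=-79.9088
(3,2): Delta=-4.9610 Bond=255.5849
(3,3): Delta=3.7606 Bond=-129.3585
V0=43.2548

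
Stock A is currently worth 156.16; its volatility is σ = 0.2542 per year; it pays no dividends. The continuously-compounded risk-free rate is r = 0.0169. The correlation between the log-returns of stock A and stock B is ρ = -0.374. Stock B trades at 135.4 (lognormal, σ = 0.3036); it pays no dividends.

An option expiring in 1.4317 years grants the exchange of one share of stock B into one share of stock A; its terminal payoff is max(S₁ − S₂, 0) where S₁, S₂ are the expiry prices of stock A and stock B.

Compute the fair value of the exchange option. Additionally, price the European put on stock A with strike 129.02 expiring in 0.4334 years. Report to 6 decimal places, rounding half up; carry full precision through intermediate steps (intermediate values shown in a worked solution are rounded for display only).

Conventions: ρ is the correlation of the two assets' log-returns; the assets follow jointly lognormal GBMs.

exchange price = 43.222338
price(stock A put K=129.02) = 1.367084

σ_eff = √(σ₁² + σ₂² − 2ρσ₁σ₂) = √(0.2542² + 0.3036² − 2·-0.374·0.2542·0.3036) = 0.463160
d₁ = (ln(S₁/S₂) + (q₂ − q₁ + σ_eff²/2)T) / (σ_eff√T) = (ln(156.16/135.4) + (0.0 − 0.0 + 0.107259)·1.4317) / 0.554188 = 0.534494
d₂ = d₁ − σ_eff√T = 0.534494 − 0.554188 = -0.019695
N(d₁) = 0.703500,  N(d₂) = 0.492143
V = S₁·e^{−q₁T}·N(d₁) − S₂·e^{−q₂T}·N(d₂) = 109.858554 − 66.636217 = 43.222338
[vanilla: stock A put K=129.02]
σ√T = 0.2542·√0.4334 = 0.167348
d₁ = (ln(S/K) + (r+σ²/2)T) / (σ√T) = (ln(156.16/129.02) + (0.0169+0.2542²/2)·0.4334) / 0.167348 = (0.190914 + 0.021327) / 0.167348 = 1.268262
d₂ = d₁ − σ√T = 1.268262 − 0.167348 = 1.100914
e^{−rT} = 0.992702
N(−d₁) = 0.102352,  N(−d₂) = 0.135467
price = K·e^{−rT}·N(−d₂) − S·N(−d₁) = 17.350413 − 15.983329 = 1.367084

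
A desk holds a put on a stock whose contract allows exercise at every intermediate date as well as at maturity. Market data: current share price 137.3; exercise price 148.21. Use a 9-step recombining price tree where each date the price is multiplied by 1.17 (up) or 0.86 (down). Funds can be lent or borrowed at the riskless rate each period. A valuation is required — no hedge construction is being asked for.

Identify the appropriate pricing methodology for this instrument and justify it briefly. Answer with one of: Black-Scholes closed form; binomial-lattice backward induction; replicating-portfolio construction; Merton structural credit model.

framework: binomial-lattice backward induction

Key observation: the defining feature is the embedded early-exercise option across 9 discrete dates on the spot-137.3 tree; pricing the strike-148.21 put means working backward with an exercise test at every node.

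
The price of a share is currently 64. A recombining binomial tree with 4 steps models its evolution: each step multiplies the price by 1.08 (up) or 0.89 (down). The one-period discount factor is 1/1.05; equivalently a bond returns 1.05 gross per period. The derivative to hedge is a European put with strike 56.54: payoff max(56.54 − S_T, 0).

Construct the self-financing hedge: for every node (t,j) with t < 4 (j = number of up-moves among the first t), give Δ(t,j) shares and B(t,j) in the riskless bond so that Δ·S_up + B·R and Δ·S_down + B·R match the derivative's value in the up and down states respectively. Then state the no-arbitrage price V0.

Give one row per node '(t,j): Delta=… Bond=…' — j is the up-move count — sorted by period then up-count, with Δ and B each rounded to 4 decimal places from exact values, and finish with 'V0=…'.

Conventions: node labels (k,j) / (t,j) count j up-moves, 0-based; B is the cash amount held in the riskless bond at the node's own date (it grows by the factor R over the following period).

Under the risk-neutral measure, an up-move has probability p* = (R−d)/(u−d) = 0.8421 and values discount at R = 1.05.
At maturity the claim pays: V(4,0)=16.3850, V(4,1)=7.8125, V(4,2)=0.0000, V(4,3)=0.0000, V(4,4)=0.0000
Node (3,0) S=45.1180: V=(p*·7.8125+(1−p*)·16.3850)/1.05=8.7296; Δ=(7.8125−16.3850)/(48.7275−40.1550)=-1.0000; B=V−Δ·S=53.8476
Node (3,1) S=54.7500: V=(p*·0.0000+(1−p*)·7.8125)/1.05=1.1748; Δ=(0.0000−7.8125)/(59.1299−48.7275)=-0.7510; B=V−Δ·S=42.2935
Node (3,2) S=66.4381: V=(p*·0.0000+(1−p*)·0.0000)/1.05=0.0000; Δ=(0.0000−0.0000)/(71.7532−59.1299)=0.0000; B=V−Δ·S=0.0000
Node (3,3) S=80.6216: V=(p*·0.0000+(1−p*)·0.0000)/1.05=0.0000; Δ=(0.0000−0.0000)/(87.0713−71.7532)=0.0000; B=V−Δ·S=0.0000
Node (2,0) S=50.6944: V=(p*·1.1748+(1−p*)·8.7296)/1.05=2.2549; Δ=(1.1748−8.7296)/(54.7500−45.1180)=-0.7843; B=V−Δ·S=42.0170
Node (2,1) S=61.5168: V=(p*·0.0000+(1−p*)·1.1748)/1.05=0.1767; Δ=(0.0000−1.1748)/(66.4381−54.7500)=-0.1005; B=V−Δ·S=6.3599
Node (2,2) S=74.6496: V=(p*·0.0000+(1−p*)·0.0000)/1.05=0.0000; Δ=(0.0000−0.0000)/(80.6216−66.4381)=0.0000; B=V−Δ·S=0.0000
Node (1,0) S=56.9600: V=(p*·0.1767+(1−p*)·2.2549)/1.05=0.4808; Δ=(0.1767−2.2549)/(61.5168−50.6944)=-0.1920; B=V−Δ·S=11.4190
Node (1,1) S=69.1200: V=(p*·0.0000+(1−p*)·0.1767)/1.05=0.0266; Δ=(0.0000−0.1767)/(74.6496−61.5168)=-0.0135; B=V−Δ·S=0.9564
Node (0,0) S=64.0000: V=(p*·0.0266+(1−p*)·0.4808)/1.05=0.0936; Δ=(0.0266−0.4808)/(69.1200−56.9600)=-0.0374; B=V−Δ·S=2.4842
Check: Δ(0,0)·S0 + B(0,0) = 0.0936 = V0.

(0,0): Delta=-0.0374 Bond=2.4842
(1,0): Delta=-0.1920 Bond=11.4190
(1,1): Delta=-0.0135 Bond=0.9564
(2,0): Delta=-0.7843 Bond=42.0170
(2,1): Delta=-0.1005 Bond=6.3599
(2,2): Delta=0.0000 Bond=0.0000
(3,0): Delta=-1.0000 Bond=53.8476
(3,1): Delta=-0.7510 Bond=42.2935
(3,2): Delta=0.0000 Bond=0.0000
(3,3): Delta=0.0000 Bond=0.0000
V0=0.0936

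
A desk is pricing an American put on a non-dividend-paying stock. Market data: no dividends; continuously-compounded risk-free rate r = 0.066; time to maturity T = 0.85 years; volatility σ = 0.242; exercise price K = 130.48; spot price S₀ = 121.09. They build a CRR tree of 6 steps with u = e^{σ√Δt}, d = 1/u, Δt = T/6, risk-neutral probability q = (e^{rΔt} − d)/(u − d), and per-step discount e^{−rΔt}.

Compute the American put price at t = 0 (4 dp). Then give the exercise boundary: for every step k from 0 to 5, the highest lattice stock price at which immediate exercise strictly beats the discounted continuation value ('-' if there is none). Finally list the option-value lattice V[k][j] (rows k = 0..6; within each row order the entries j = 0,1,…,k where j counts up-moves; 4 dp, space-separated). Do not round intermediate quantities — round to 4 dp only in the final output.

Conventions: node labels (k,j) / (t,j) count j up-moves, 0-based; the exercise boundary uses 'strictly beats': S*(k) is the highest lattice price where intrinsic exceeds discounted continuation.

price = 13.6252
boundary = - - 100.9235 110.5479 100.9235 110.5479
tree:
13.6252
20.4542 7.7807
29.5565 12.7048 3.5301
38.3429 19.9321 6.4889 0.9556
46.3644 29.5565 11.6022 2.0468 0.0000
53.6875 38.3429 19.9321 4.3840 0.0000 0.0000
60.3731 46.3644 29.5565 9.3900 0.0000 0.0000 0.0000

Δt=0.14167, u=1.09536, d=0.91294, q=0.52874, disc=e^(-rΔt)=0.99069
k=6 terminal: V=max(K-S,0) → 60.3731 46.3644 29.5565 9.3900 0.0000 0.0000 0.0000
k=5: j=0 S=76.7925 intr=53.6875 cont=52.4732 V=53.6875[EX]; j=1 S=92.1371 intr=38.3429 cont=37.1286 V=38.3429[EX]; j=2 S=110.5479 intr=19.9321 cont=18.7178 V=19.9321[EX]; j=3 S=132.6375 intr=0.0000 cont=4.3840 V=4.3840[hold]; j=4 S=159.1410 intr=0.0000 cont=0.0000 V=0.0000[hold]; j=5 S=190.9404 intr=0.0000 cont=0.0000 V=0.0000[hold]  S*(5)=110.5479
k=4: j=0 S=84.1156 intr=46.3644 cont=45.1501 V=46.3644[EX]; j=1 S=100.9235 intr=29.5565 cont=28.3422 V=29.5565[EX]; j=2 S=121.0900 intr=9.3900 cont=11.6022 V=11.6022[hold]; j=3 S=145.2861 intr=0.0000 cont=2.0468 V=2.0468[hold]; j=4 S=174.3171 intr=0.0000 cont=0.0000 V=0.0000[hold]  S*(4)=100.9235
k=3: j=0 S=92.1371 intr=38.3429 cont=37.1286 V=38.3429[EX]; j=1 S=110.5479 intr=19.9321 cont=19.8766 V=19.9321[EX]; j=2 S=132.6375 intr=0.0000 cont=6.4889 V=6.4889[hold]; j=3 S=159.1410 intr=0.0000 cont=0.9556 V=0.9556[hold]  S*(3)=110.5479
k=2: j=0 S=100.9235 intr=29.5565 cont=28.3422 V=29.5565[EX]; j=1 S=121.0900 intr=9.3900 cont=12.7048 V=12.7048[hold]; j=2 S=145.2861 intr=0.0000 cont=3.5301 V=3.5301[hold]  S*(2)=100.9235
k=1: j=0 S=110.5479 intr=19.9321 cont=20.4542 V=20.4542[hold]; j=1 S=132.6375 intr=0.0000 cont=7.7807 V=7.7807[hold]  S*(1)=-
k=0: j=0 S=121.0900 intr=9.3900 cont=13.6252 V=13.6252[hold]  S*(0)=-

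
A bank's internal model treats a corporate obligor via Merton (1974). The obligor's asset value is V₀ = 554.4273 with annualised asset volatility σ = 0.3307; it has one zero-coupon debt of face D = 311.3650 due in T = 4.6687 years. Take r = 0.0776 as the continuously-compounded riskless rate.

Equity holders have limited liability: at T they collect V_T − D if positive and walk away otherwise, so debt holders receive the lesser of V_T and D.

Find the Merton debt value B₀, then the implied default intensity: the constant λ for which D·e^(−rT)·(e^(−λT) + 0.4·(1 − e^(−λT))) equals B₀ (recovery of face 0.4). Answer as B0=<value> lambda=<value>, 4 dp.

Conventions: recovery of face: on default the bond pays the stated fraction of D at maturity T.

B0=206.2733 lambda=0.0180

Equity is a call on the firm's assets struck at D = 311.3650:
d₁ = [ln(V₀/D) + (r + σ²/2)T] / (σ√T)
   = [ln(554.4273/311.3650) + (0.0776 + 0.5·0.3307²)·4.6687] / (0.3307·√4.6687)
   = [0.576970 + 0.617581] / 0.714549 = 1.671755
d₂ = d₁ − σ√T = 1.671755 − 0.714549 = 0.957206
N(d₁) = 0.952714,  N(d₂) = 0.830768,  e^(−rT) = 0.696080
E₀ = V₀·N(d₁) − D·e^(−rT)·N(d₂)
   = 554.4273·0.952714 − 311.3650·0.696080·0.830768 = 348.154028
B₀ = V₀ − E₀ = 554.4273 − 348.154028 = 206.273272
e^(−λT) = (B₀·e^(rT)/D − 0.4)/(1 − 0.4) = (206.2733·1.436617/311.3650 − 0.4)/0.6 = 0.91955182
λ = −ln(0.91955182)/4.6687 = 0.017964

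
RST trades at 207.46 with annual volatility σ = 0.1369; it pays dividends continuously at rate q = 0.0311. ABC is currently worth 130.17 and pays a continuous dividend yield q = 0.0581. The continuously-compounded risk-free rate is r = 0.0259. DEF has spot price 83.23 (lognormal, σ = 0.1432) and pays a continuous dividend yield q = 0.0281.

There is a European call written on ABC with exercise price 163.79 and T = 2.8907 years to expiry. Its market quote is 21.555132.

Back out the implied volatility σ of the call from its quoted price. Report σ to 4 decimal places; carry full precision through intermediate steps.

At σ = 0.4535 the Black–Scholes value reproduces the quote:
σ√T = 0.4535·√2.8907 = 0.771043
d₁ = (ln(S/K) + (r−q+σ²/2)T) / (σ√T) = (ln(130.17/163.79) + (0.0259−0.0581+0.4535²/2)·2.8907) / 0.771043 = (-0.229744 + 0.204173) / 0.771043 = -0.033163
d₂ = d₁ − σ√T = -0.033163 − 0.771043 = -0.804207
e^{−rT} = 0.927865
e^{−qT} = 0.845396
N(d₁) = 0.486772,  N(d₂) = 0.210639
V = S·e^{−qT}·N(d₁) − K·e^{−rT}·N(d₂) = 53.566960 − 32.011827 = 21.555132 (the quoted price), and the Black–Scholes price is strictly increasing in σ, so σ is unique

sigma = 0.4535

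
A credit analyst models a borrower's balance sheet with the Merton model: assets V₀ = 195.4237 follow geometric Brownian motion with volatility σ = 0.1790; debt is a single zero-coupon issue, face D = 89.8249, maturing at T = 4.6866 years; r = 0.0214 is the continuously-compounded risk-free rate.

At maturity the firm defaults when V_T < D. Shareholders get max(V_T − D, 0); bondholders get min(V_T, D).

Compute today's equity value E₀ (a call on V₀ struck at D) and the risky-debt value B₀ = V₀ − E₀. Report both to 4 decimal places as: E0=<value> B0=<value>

E0=114.3658 B0=81.0579

With assets at 195.4237 and a single debt payment of 89.8249 at 4.6866 years:
d₁ = [ln(V₀/D) + (r + σ²/2)T] / (σ√T)
   = [ln(195.4237/89.8249) + (0.0214 + 0.5·0.1790²)·4.6866] / (0.1790·√4.6866)
   = [0.777308 + 0.175375] / 0.387509 = 2.458478
d₂ = d₁ − σ√T = 2.458478 − 0.387509 = 2.070969
N(d₁) = 0.993024,  N(d₂) = 0.980819,  e^(−rT) = 0.904572
E₀ = V₀·N(d₁) − D·e^(−rT)·N(d₂)
   = 195.4237·0.993024 − 89.8249·0.904572·0.980819 = 114.365756
B₀ = V₀ − E₀ = 195.4237 − 114.365756 = 81.057944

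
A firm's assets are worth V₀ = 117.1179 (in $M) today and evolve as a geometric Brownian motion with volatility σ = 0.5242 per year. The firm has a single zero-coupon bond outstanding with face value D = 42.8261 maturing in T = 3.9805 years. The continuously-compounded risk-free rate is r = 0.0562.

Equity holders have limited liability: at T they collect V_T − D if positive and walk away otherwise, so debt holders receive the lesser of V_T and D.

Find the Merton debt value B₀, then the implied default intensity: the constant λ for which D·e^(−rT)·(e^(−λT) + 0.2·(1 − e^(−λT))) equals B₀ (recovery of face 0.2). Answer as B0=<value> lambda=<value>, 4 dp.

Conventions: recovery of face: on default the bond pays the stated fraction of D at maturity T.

B0=30.6779 lambda=0.0350

Equity is a call on the firm's assets struck at D = 42.8261:
d₁ = [ln(V₀/D) + (r + σ²/2)T] / (σ√T)
   = [ln(117.1179/42.8261) + (0.0562 + 0.5·0.5242²)·3.9805] / (0.5242·√3.9805)
   = [1.006033 + 0.770596] / 1.045841 = 1.698756
d₂ = d₁ − σ√T = 1.698756 − 1.045841 = 0.652915
N(d₁) = 0.955317,  N(d₂) = 0.743094,  e^(−rT) = 0.799552
E₀ = V₀·N(d₁) − D·e^(−rT)·N(d₂)
   = 117.1179·0.955317 − 42.8261·0.799552·0.743094 = 86.439971
B₀ = V₀ − E₀ = 117.1179 − 86.439971 = 30.677929
e^(−λT) = (B₀·e^(rT)/D − 0.2)/(1 − 0.2) = (30.6779·1.250701/42.8261 − 0.2)/0.8 = 0.86990342
λ = −ln(0.86990342)/3.9805 = 0.035014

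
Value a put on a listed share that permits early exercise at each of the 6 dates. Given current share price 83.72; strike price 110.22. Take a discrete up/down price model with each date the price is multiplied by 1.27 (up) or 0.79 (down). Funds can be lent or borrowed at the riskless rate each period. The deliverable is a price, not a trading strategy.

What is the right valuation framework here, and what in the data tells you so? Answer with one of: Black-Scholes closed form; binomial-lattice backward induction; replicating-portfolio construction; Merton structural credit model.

framework: binomial-lattice backward induction

Key observation: early exercise of the strike-110.22 put must be checked at each of the 6 dates (spot 83.72), which forces a node-by-node comparison of intrinsic and continuation value backward from expiry.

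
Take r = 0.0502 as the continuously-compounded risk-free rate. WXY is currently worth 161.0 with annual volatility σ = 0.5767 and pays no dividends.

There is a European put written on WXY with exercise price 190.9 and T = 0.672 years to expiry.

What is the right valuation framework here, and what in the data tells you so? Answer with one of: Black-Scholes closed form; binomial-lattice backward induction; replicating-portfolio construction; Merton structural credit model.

framework: Black-Scholes closed form

Key observation: the instrument is a plain European put (strike 190.9) on a lognormal asset; the exact continuous-time formula applies directly.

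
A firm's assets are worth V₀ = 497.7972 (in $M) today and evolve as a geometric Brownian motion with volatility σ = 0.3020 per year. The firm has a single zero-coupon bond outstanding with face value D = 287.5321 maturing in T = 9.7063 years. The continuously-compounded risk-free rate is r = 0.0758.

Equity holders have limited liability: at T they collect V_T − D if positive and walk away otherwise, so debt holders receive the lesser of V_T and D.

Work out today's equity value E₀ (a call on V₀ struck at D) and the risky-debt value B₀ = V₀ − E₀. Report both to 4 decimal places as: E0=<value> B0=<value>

With assets at 497.7972 and a single debt payment of 287.5321 at 9.7063 years:
d₁ = [ln(V₀/D) + (r + σ²/2)T] / (σ√T)
   = [ln(497.7972/287.5321) + (0.0758 + 0.5·0.3020²)·9.7063] / (0.3020·√9.7063)
   = [0.548858 + 1.178364] / 0.940879 = 1.835754
d₂ = d₁ − σ√T = 1.835754 − 0.940879 = 0.894875
N(d₁) = 0.966803,  N(d₂) = 0.814573,  e^(−rT) = 0.479152
E₀ = V₀·N(d₁) − D·e^(−rT)·N(d₂)
   = 497.7972·0.966803 − 287.5321·0.479152·0.814573 = 369.046816
B₀ = V₀ − E₀ = 497.7972 − 369.046816 = 128.750384

E0=369.0468 B0=128.7504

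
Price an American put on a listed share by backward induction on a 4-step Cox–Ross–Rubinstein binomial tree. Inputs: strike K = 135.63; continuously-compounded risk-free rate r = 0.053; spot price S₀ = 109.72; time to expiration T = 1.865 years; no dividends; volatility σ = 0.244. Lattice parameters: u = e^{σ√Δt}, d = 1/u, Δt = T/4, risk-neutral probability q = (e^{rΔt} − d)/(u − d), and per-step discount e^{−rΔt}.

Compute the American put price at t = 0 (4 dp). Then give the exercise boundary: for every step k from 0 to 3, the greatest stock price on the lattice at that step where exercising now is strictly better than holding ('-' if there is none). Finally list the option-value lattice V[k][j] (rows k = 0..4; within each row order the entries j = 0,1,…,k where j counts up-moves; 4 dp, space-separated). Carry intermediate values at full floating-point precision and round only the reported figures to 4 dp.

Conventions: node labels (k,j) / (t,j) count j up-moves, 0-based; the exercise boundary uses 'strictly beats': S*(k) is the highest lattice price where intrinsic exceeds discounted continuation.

price = 27.0609
boundary = - 92.8813 109.7200 92.8813
tree:
27.0609
42.7487 14.5955
57.0032 25.9100 5.3740
69.0700 42.7487 11.8001 0.0000
79.2849 57.0032 25.9100 0.0000 0.0000

Δt=0.46625, u=1.18129, d=0.84653, q=0.53318, disc=e^(-rΔt)=0.97559
k=4 terminal: V=max(K-S,0) → 79.2849 57.0032 25.9100 0.0000 0.0000
k=3: j=0 S=66.5600 intr=69.0700 cont=65.7595 V=69.0700[EX]; j=1 S=92.8813 intr=42.7487 cont=39.4382 V=42.7487[EX]; j=2 S=129.6114 intr=6.0186 cont=11.8001 V=11.8001[hold]; j=3 S=180.8666 intr=0.0000 cont=0.0000 V=0.0000[hold]  S*(3)=92.8813
k=2: j=0 S=78.6268 intr=57.0032 cont=53.6926 V=57.0032[EX]; j=1 S=109.7200 intr=25.9100 cont=25.6068 V=25.9100[EX]; j=2 S=153.1090 intr=0.0000 cont=5.3740 V=5.3740[hold]  S*(2)=109.7200
k=1: j=0 S=92.8813 intr=42.7487 cont=39.4382 V=42.7487[EX]; j=1 S=129.6114 intr=6.0186 cont=14.5955 V=14.5955[hold]  S*(1)=92.8813
k=0: j=0 S=109.7200 intr=25.9100 cont=27.0609 V=27.0609[hold]  S*(0)=-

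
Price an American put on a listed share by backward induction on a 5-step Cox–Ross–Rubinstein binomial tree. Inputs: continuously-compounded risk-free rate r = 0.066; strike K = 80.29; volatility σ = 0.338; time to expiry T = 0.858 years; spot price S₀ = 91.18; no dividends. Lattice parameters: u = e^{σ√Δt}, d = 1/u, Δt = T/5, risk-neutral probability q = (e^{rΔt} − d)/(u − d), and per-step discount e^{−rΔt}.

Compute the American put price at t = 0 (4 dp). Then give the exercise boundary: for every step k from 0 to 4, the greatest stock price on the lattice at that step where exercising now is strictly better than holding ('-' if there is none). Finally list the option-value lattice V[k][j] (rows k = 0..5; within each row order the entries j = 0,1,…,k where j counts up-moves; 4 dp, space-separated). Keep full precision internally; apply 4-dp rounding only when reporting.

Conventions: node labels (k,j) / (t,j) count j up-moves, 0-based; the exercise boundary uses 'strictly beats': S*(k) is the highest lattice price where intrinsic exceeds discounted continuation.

Δt=0.17160  u=1.15029  d=0.86934  q=0.50559  discount=0.98874
step 5 (expiry): payoffs max(K−S,0) = 35.0148 20.3832 1.0231 0.0000 0.0000 0.0000
step 4: (k=4,j=0): S=52.0797, K−S=28.2103, hold=27.3061 ⇒ V=28.2103 exercise | (k=4,j=1): S=68.9103, K−S=11.3797, hold=10.4755 ⇒ V=11.3797 exercise | (k=4,j=2): S=91.1800, K−S=0.0000, hold=0.5001 ⇒ V=0.5001 continue | (k=4,j=3): S=120.6467, K−S=0.0000, hold=0.0000 ⇒ V=0.0000 continue | (k=4,j=4): S=159.6361, K−S=0.0000, hold=0.0000 ⇒ V=0.0000 continue  boundary S*=68.9103
step 3: (k=3,j=0): S=59.9068, K−S=20.3832, hold=19.4790 ⇒ V=20.3832 exercise | (k=3,j=1): S=79.2669, K−S=1.0231, hold=5.8129 ⇒ V=5.8129 continue | (k=3,j=2): S=104.8836, K−S=0.0000, hold=0.2445 ⇒ V=0.2445 continue | (k=3,j=3): S=138.7788, K−S=0.0000, hold=0.0000 ⇒ V=0.0000 continue  boundary S*=59.9068
step 2: (k=2,j=0): S=68.9103, K−S=11.3797, hold=12.8699 ⇒ V=12.8699 continue | (k=2,j=1): S=91.1800, K−S=0.0000, hold=2.9638 ⇒ V=2.9638 continue | (k=2,j=2): S=120.6467, K−S=0.0000, hold=0.1195 ⇒ V=0.1195 continue  boundary S*=-
step 1: (k=1,j=0): S=79.2669, K−S=1.0231, hold=7.7729 ⇒ V=7.7729 continue | (k=1,j=1): S=104.8836, K−S=0.0000, hold=1.5085 ⇒ V=1.5085 continue  boundary S*=-
step 0: (k=0,j=0): S=91.1800, K−S=0.0000, hold=4.5538 ⇒ V=4.5538 continue  boundary S*=-

price = 4.5538
boundary = - - - 59.9068 68.9103
tree:
4.5538
7.7729 1.5085
12.8699 2.9638 0.1195
20.3832 5.8129 0.2445 0.0000
28.2103 11.3797 0.5001 0.0000 0.0000
35.0148 20.3832 1.0231 0.0000 0.0000 0.0000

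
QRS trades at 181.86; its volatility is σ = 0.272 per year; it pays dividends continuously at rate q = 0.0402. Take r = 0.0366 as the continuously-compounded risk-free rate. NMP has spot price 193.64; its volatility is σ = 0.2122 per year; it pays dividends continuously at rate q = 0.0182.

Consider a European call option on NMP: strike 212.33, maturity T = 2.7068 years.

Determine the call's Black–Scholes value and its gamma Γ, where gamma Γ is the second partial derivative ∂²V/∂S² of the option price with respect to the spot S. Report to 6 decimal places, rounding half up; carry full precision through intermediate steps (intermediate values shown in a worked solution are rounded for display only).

price = 22.299915
Γ = 0.005610

σ√T = 0.2122·√2.7068 = 0.349119
d₁ = (ln(S/K) + (r−q+σ²/2)T) / (σ√T) = (ln(193.64/212.33) + (0.0366−0.0182+0.2122²/2)·2.7068) / 0.349119 = (-0.092141 + 0.110747) / 0.349119 = 0.053295
d₂ = d₁ − σ√T = 0.053295 − 0.349119 = -0.295824
e^{−rT} = 0.905680
e^{−qT} = 0.951930
N(d₁) = 0.521252,  N(d₂) = 0.383682
Call price V = S·e^{−qT}·N(d₁) − K·e^{−rT}·N(d₂) = 96.083192 − 73.783278 = 22.299915
φ(d₁) = (1/√(2π))·e^{−d₁²/2} = 0.398376
Γ = e^{−qT}·φ(d₁) / (S·σ·√T) = 0.005610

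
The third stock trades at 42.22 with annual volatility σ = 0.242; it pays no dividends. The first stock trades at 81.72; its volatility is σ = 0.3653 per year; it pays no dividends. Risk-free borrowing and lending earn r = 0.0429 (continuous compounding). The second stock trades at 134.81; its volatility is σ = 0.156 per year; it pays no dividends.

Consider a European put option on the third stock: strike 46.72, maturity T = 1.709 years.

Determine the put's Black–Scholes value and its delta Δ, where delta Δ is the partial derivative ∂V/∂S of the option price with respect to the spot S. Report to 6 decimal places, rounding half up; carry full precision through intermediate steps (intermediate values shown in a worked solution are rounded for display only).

price = 6.001162
Δ = -0.472178

σ√T = 0.242·√1.709 = 0.316364
d₁ = (ln(S/K) + (r+σ²/2)T) / (σ√T) = (ln(42.22/46.72) + (0.0429+0.242²/2)·1.709) / 0.316364 = (-0.101278 + 0.123359) / 0.316364 = 0.069795
d₂ = d₁ − σ√T = 0.069795 − 0.316364 = -0.246568
e^{−rT} = 0.929307
N(−d₁) = 0.472178,  N(−d₂) = 0.597379
Put price V = K·e^{−rT}·N(−d₂) − S·N(−d₁) = 25.936526 − 19.935365 = 6.001162
Δ = −N(−d₁) = -0.472178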